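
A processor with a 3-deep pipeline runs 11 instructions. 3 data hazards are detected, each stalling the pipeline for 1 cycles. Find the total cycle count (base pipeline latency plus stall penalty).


Base cycles = 3 + 11 - 1 = 13
Total stalls = 3 * 1 = 3
Total = 13 + 3 = 16

16


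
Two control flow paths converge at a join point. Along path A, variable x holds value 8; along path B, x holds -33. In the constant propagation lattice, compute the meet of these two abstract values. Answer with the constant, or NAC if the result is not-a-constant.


Meet operation: if both paths give the same constant, result is that constant; if they differ, result is NAC (not-a-constant).
Path A: 8, Path B: -33 -> differ
Result: not-a-constant -> NAC

NAC


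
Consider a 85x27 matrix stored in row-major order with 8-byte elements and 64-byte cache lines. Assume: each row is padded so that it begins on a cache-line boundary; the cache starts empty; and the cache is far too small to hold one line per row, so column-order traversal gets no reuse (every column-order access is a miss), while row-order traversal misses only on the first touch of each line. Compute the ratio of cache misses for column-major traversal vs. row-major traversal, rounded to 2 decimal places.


Each row occupies 27 * 8 = 216 bytes and starts on a line boundary, so it spans ceil(216 / 64) = 4 cache lines.
Row-major traversal misses (one per line touched): 85 * ceil(27 * 8 / 64) = 340
Column-major traversal misses (no reuse, every access misses): 85 * 27 = 2295
Ratio = 2295 / 340 = 6.75

6.75


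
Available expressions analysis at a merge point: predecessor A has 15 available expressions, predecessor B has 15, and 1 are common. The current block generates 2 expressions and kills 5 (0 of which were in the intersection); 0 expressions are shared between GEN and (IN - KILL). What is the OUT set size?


IN = intersection of predecessors = 1
IN - KILL = 1 - 0 = 1
|OUT| = |GEN| + |IN - KILL| - |GEN ∩ (IN - KILL)| = 2 + 1 - 0 = 3

3


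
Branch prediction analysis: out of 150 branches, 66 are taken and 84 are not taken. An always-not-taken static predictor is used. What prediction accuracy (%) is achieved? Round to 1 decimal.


Predictor: always-not-taken
Correct predictions = 84
Accuracy = 84 / 150 * 100 = 56.0%

56.0


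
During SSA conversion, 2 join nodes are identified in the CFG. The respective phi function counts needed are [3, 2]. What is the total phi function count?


Total phi functions = sum of phi functions at each join node
= 3 + 2 = 5

5


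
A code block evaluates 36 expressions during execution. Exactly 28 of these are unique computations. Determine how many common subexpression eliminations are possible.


CSE count = total expressions - unique expressions
= 36 - 28 = 8

8


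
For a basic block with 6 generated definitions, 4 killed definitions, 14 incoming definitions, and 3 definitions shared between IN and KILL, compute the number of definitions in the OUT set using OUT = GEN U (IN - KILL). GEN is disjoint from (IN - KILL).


IN - KILL: 14 - 3 = 11 surviving definitions
OUT = GEN + surviving = 6 + 11 = 17

17


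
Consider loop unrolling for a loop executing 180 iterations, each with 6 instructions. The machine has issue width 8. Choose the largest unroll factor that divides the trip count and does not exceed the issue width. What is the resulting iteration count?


Largest divisor of 180 <= 8 is 6
New iterations = 180 / 6 = 30

30


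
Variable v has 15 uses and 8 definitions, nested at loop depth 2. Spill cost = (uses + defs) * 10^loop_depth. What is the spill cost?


uses + defs = 15 + 8 = 23
10^2 = 100
Spill cost = 23 * 100 = 2300

2300


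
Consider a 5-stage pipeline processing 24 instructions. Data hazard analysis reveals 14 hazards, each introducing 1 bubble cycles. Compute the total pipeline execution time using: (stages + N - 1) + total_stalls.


Base cycles = 5 + 24 - 1 = 28
Total stalls = 14 * 1 = 14
Total = 28 + 14 = 42

42


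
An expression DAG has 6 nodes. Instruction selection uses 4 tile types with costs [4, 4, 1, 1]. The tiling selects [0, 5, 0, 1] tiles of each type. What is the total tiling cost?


Total cost = sum(count_i * cost_i)
= 0*4 + 5*4 + 0*1 + 1*1
= 21

21


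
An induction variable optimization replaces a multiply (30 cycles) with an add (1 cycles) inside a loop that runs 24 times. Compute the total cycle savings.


Per-iteration saving = 30 - 1 = 29
Total saved = 24 * 29 = 696

696


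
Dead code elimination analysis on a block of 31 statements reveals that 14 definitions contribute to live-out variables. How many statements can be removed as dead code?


Dead code = total statements - live definitions
= 31 - 14 = 17

17


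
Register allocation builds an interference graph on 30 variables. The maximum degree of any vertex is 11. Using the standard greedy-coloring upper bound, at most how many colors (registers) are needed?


Greedy coloring never needs more than (max_degree + 1) colors: when coloring a vertex, at most max_degree neighbors are already colored.
Upper bound = 11 + 1 = 12

12


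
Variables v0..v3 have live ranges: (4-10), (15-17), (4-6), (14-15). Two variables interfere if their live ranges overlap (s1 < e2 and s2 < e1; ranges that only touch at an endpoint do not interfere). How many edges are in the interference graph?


Check all pairs for overlapping intervals.
Two intervals (s1,e1) and (s2,e2) overlap if s1 < e2 and s2 < e1.
v0 (4-10) vs v1..v3: overlaps v2 -> 1
v1 (15-17) vs v2..v3: overlaps none -> 0
v2 (4-6) vs v3: overlaps none -> 0
Total overlapping pairs = 1 + 0 + 0 = 1

1


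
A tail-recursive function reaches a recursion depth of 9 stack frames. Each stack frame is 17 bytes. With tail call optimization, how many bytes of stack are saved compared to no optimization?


Without TCO: 9 * 17 = 153 bytes
With TCO: reuse 1 frame = 17 bytes
Savings = 153 - 17 = 136

136


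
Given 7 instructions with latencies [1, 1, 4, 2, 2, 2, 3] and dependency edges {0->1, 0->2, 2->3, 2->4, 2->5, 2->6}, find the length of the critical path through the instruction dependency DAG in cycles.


Compute longest path through dependency graph: dist(Ik) = max over predecessors of dist + latency(Ik).
dist(I0) = latency 1 = 1
dist(I1) = dist(I0) + 1 = 1 + 1 = 2
dist(I2) = dist(I0) + 4 = 1 + 4 = 5
dist(I3) = dist(I2) + 2 = 5 + 2 = 7
dist(I4) = dist(I2) + 2 = 5 + 2 = 7
dist(I5) = dist(I2) + 2 = 5 + 2 = 7
dist(I6) = dist(I2) + 3 = 5 + 3 = 8
Critical path = max dist = 8

8


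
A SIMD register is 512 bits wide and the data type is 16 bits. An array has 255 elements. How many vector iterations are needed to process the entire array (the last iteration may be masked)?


Width = 512 / 16 = 32 elements per vector op
Iterations = ceil(255 / 32) = 8

8


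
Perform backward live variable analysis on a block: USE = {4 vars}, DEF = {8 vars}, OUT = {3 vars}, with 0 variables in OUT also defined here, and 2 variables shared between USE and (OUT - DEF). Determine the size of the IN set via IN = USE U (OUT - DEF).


OUT - DEF: 3 - 0 = 3
|IN| = |USE| + |OUT - DEF| - |USE ∩ (OUT - DEF)| = 4 + 3 - 2 = 5

5


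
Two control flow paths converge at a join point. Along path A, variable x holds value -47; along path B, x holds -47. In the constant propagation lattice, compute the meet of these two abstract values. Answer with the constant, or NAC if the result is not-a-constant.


Meet operation: if both paths give the same constant, result is that constant; if they differ, result is NAC (not-a-constant).
Path A: -47, Path B: -47 -> equal
Result: constant -> -47

-47


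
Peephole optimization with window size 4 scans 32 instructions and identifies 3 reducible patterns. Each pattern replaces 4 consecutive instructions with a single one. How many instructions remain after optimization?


Each match removes 3 instructions.
Total removed = 3 * 3 = 9
Remaining = 32 - 9 = 23

23


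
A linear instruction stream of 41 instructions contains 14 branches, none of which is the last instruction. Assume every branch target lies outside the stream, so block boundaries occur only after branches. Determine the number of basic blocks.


With no in-sequence branch targets, the leaders are the first instruction plus the instruction after each branch.
Number of basic blocks = branches + 1
= 14 + 1 = 15

15


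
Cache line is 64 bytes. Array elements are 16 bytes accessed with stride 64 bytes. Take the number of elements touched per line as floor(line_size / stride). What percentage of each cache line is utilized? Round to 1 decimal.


Elements per cache line = floor(64 / 64) = 1
Bytes used = 1 * 16 = 16
Utilization = 16 / 64 * 100 = 25.0%

25.0


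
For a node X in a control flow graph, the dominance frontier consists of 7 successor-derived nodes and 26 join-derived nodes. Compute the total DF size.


DF(X) = direct successor contributions + join point contributions
= 7 + 26 = 33

33


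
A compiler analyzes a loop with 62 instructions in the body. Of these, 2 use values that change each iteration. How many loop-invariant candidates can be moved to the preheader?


Invariant candidates = total - loop-dependent
= 62 - 2 = 60

60


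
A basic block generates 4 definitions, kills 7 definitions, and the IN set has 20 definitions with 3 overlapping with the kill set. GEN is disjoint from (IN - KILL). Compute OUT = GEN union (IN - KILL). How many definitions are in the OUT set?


IN - KILL: 20 - 3 = 17 surviving definitions
OUT = GEN + surviving = 4 + 17 = 21

21


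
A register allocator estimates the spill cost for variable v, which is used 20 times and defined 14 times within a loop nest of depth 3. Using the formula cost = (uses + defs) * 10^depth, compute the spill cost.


uses + defs = 20 + 14 = 34
10^3 = 1000
Spill cost = 34 * 1000 = 34000

34000


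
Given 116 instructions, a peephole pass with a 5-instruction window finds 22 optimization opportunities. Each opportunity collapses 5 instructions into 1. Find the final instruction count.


Each match removes 4 instructions.
Total removed = 22 * 4 = 88
Remaining = 116 - 88 = 28

28


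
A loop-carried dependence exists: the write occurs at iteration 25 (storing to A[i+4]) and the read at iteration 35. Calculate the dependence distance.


Distance = read iteration - write iteration
= 35 - 25 = 10

10


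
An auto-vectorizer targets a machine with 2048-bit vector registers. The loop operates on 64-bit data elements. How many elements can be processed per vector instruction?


Width = SIMD bits / data type bits
= 2048 / 64 = 32

32


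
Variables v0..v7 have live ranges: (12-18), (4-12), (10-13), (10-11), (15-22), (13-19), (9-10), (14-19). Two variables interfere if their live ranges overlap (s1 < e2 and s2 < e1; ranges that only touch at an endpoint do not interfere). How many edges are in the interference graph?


Check all pairs for overlapping intervals.
Two intervals (s1,e1) and (s2,e2) overlap if s1 < e2 and s2 < e1.
v0 (12-18) vs v1..v7: overlaps v2, v4, v5, v7 -> 4
v1 (4-12) vs v2..v7: overlaps v2, v3, v6 -> 3
v2 (10-13) vs v3..v7: overlaps v3 -> 1
v3 (10-11) vs v4..v7: overlaps none -> 0
v4 (15-22) vs v5..v7: overlaps v5, v7 -> 2
v5 (13-19) vs v6..v7: overlaps v7 -> 1
v6 (9-10) vs v7: overlaps none -> 0
Total overlapping pairs = 4 + 3 + 1 + 0 + 2 + 1 + 0 = 11

11


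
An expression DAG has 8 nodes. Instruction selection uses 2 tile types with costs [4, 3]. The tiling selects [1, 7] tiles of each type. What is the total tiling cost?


Total cost = sum(count_i * cost_i)
= 1*4 + 7*3
= 25

25


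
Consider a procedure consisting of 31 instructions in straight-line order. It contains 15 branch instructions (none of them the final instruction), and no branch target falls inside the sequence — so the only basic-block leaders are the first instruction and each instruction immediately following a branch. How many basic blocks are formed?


With no in-sequence branch targets, the leaders are the first instruction plus the instruction after each branch.
Number of basic blocks = branches + 1
= 15 + 1 = 16

16


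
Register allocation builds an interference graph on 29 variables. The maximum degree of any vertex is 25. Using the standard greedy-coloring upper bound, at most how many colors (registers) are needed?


Greedy coloring never needs more than (max_degree + 1) colors: when coloring a vertex, at most max_degree neighbors are already colored.
Upper bound = 25 + 1 = 26

26


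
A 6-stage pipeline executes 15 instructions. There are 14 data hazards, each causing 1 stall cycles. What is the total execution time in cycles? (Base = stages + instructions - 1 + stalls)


Base cycles = 6 + 15 - 1 = 20
Total stalls = 14 * 1 = 14
Total = 20 + 14 = 34

34


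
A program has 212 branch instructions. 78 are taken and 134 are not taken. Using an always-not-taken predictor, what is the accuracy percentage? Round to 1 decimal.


Predictor: always-not-taken
Correct predictions = 134
Accuracy = 134 / 212 * 100 = 63.2%

63.2


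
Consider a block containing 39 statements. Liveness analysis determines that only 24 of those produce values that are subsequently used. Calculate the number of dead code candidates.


Dead code = total statements - live definitions
= 39 - 24 = 15

15


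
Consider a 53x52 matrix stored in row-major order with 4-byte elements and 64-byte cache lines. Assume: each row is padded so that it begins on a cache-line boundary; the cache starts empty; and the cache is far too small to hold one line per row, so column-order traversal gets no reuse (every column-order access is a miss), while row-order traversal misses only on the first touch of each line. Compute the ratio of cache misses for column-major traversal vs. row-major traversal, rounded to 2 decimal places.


Each row occupies 52 * 4 = 208 bytes and starts on a line boundary, so it spans ceil(208 / 64) = 4 cache lines.
Row-major traversal misses (one per line touched): 53 * ceil(52 * 4 / 64) = 212
Column-major traversal misses (no reuse, every access misses): 53 * 52 = 2756
Ratio = 2756 / 212 = 13.0

13.0


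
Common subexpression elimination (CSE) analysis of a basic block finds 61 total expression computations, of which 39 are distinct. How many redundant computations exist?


CSE count = total expressions - unique expressions
= 61 - 39 = 22

22


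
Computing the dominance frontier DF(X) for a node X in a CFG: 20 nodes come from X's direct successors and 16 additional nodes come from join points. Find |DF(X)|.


DF(X) = direct successor contributions + join point contributions
= 20 + 16 = 36

36


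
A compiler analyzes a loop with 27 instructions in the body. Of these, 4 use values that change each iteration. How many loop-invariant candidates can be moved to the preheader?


Invariant candidates = total - loop-dependent
= 27 - 4 = 23

23


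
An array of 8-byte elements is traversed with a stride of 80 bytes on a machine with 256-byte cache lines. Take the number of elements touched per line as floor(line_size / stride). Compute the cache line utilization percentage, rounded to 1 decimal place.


Elements per cache line = floor(256 / 80) = 3
Bytes used = 3 * 8 = 24
Utilization = 24 / 256 * 100 = 9.4%

9.4


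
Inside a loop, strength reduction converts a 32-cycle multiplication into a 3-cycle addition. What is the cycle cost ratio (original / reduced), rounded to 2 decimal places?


Ratio = mult_cost / add_cost = 32 / 3 = 10.67

10.67


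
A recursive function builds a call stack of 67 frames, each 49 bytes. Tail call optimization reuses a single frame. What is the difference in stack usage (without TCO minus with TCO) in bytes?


Without TCO: 67 * 49 = 3283 bytes
With TCO: reuse 1 frame = 49 bytes
Savings = 3283 - 49 = 3234

3234


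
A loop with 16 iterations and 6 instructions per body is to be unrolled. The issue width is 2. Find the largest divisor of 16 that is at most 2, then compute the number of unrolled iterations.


Largest divisor of 16 <= 2 is 2
New iterations = 16 / 2 = 8

8


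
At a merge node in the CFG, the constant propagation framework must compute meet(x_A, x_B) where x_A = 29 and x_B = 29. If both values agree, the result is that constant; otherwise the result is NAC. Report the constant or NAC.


Meet operation: if both paths give the same constant, result is that constant; if they differ, result is NAC (not-a-constant).
Path A: 29, Path B: 29 -> equal
Result: constant -> 29

29


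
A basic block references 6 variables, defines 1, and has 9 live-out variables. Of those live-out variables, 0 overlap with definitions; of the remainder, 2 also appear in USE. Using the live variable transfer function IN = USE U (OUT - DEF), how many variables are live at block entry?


OUT - DEF: 9 - 0 = 9
|IN| = |USE| + |OUT - DEF| - |USE ∩ (OUT - DEF)| = 6 + 9 - 2 = 13

13


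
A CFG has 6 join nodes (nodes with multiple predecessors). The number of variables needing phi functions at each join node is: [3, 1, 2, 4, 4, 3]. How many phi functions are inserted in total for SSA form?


Total phi functions = sum of phi functions at each join node
= 3 + 1 + 2 + 4 + 4 + 3 = 17

17


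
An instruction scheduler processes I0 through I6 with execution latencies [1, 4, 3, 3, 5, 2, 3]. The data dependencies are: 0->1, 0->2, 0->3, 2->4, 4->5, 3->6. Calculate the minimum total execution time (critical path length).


Compute longest path through dependency graph: dist(Ik) = max over predecessors of dist + latency(Ik).
dist(I0) = latency 1 = 1
dist(I1) = dist(I0) + 4 = 1 + 4 = 5
dist(I2) = dist(I0) + 3 = 1 + 3 = 4
dist(I3) = dist(I0) + 3 = 1 + 3 = 4
dist(I4) = dist(I2) + 5 = 4 + 5 = 9
dist(I5) = dist(I4) + 2 = 9 + 2 = 11
dist(I6) = dist(I3) + 3 = 4 + 3 = 7
Critical path = max dist = 11

11


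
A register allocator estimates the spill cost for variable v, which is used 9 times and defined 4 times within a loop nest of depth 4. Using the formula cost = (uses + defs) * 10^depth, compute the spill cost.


uses + defs = 9 + 4 = 13
10^4 = 10000
Spill cost = 13 * 10000 = 130000

130000


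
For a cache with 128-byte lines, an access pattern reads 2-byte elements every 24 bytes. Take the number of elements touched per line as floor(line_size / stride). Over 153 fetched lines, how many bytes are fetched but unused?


Elements per line = floor(128 / 24) = 5
Bytes used per line = 5 * 2 = 10
Wasted per line = 128 - 10 = 118
Total wasted = 118 * 153 = 18054

18054


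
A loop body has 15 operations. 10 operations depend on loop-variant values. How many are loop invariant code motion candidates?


Invariant candidates = total - loop-dependent
= 15 - 10 = 5

5


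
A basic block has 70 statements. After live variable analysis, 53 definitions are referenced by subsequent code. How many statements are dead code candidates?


Dead code = total statements - live definitions
= 70 - 53 = 17

17


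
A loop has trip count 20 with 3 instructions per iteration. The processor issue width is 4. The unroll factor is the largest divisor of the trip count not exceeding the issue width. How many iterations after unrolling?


Largest divisor of 20 <= 4 is 4
New iterations = 20 / 4 = 5

5


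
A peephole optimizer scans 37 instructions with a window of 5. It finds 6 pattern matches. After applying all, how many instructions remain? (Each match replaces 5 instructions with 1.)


Each match removes 4 instructions.
Total removed = 6 * 4 = 24
Remaining = 37 - 24 = 13

13


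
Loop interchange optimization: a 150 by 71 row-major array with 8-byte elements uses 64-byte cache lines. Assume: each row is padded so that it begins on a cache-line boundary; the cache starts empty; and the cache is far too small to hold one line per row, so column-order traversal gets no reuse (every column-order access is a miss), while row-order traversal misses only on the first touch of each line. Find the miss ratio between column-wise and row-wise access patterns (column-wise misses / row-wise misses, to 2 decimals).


Each row occupies 71 * 8 = 568 bytes and starts on a line boundary, so it spans ceil(568 / 64) = 9 cache lines.
Row-major traversal misses (one per line touched): 150 * ceil(71 * 8 / 64) = 1350
Column-major traversal misses (no reuse, every access misses): 150 * 71 = 10650
Ratio = 10650 / 1350 = 7.89

7.89


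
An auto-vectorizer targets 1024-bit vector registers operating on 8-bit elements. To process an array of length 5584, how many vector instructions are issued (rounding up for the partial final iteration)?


Width = 1024 / 8 = 128 elements per vector op
Iterations = ceil(5584 / 128) = 44

44


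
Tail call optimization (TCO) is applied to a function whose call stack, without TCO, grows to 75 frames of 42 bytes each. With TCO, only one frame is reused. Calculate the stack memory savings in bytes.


Without TCO: 75 * 42 = 3150 bytes
With TCO: reuse 1 frame = 42 bytes
Savings = 3150 - 42 = 3108

3108


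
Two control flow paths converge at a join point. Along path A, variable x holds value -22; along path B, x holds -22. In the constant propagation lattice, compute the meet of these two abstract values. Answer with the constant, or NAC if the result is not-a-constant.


Meet operation: if both paths give the same constant, result is that constant; if they differ, result is NAC (not-a-constant).
Path A: -22, Path B: -22 -> equal
Result: constant -> -22

-22


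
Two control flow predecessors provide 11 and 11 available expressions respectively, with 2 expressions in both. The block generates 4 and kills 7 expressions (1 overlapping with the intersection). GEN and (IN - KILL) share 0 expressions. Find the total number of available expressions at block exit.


IN = intersection of predecessors = 2
IN - KILL = 2 - 1 = 1
|OUT| = |GEN| + |IN - KILL| - |GEN ∩ (IN - KILL)| = 4 + 1 - 0 = 5

5


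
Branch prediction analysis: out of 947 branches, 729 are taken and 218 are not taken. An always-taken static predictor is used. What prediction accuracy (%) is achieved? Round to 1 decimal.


Predictor: always-taken
Correct predictions = 729
Accuracy = 729 / 947 * 100 = 77.0%

77.0


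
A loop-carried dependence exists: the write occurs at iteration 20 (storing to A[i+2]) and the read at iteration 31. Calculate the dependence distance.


Distance = read iteration - write iteration
= 31 - 20 = 11

11


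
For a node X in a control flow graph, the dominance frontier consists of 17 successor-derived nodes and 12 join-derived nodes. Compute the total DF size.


DF(X) = direct successor contributions + join point contributions
= 17 + 12 = 29

29


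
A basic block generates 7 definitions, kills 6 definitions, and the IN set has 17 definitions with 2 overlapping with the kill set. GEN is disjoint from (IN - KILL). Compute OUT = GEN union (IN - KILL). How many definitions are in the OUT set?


IN - KILL: 17 - 2 = 15 surviving definitions
OUT = GEN + surviving = 7 + 15 = 22

22


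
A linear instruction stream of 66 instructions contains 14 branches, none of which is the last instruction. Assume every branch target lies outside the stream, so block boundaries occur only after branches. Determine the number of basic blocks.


With no in-sequence branch targets, the leaders are the first instruction plus the instruction after each branch.
Number of basic blocks = branches + 1
= 14 + 1 = 15

15


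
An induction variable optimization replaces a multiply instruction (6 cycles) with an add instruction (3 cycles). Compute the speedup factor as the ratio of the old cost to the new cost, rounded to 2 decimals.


Ratio = mult_cost / add_cost = 6 / 3 = 2.0

2.0


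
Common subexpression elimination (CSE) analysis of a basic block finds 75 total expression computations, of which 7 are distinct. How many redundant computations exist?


CSE count = total expressions - unique expressions
= 75 - 7 = 68

68


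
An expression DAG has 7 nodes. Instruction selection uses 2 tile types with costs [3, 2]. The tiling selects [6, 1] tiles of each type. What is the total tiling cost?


Total cost = sum(count_i * cost_i)
= 6*3 + 1*2
= 20

20


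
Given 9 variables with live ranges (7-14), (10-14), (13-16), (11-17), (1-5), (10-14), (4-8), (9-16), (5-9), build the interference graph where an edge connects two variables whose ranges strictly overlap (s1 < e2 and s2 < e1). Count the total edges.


Check all pairs for overlapping intervals.
Two intervals (s1,e1) and (s2,e2) overlap if s1 < e2 and s2 < e1.
v0 (7-14) vs v1..v8: overlaps v1, v2, v3, v5, v6, v7, v8 -> 7
v1 (10-14) vs v2..v8: overlaps v2, v3, v5, v7 -> 4
v2 (13-16) vs v3..v8: overlaps v3, v5, v7 -> 3
v3 (11-17) vs v4..v8: overlaps v5, v7 -> 2
v4 (1-5) vs v5..v8: overlaps v6 -> 1
v5 (10-14) vs v6..v8: overlaps v7 -> 1
v6 (4-8) vs v7..v8: overlaps v8 -> 1
v7 (9-16) vs v8: overlaps none -> 0
Total overlapping pairs = 7 + 4 + 3 + 2 + 1 + 1 + 1 + 0 = 19

19


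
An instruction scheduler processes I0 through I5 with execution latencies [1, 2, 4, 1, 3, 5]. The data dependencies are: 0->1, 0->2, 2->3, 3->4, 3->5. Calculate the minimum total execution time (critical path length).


Compute longest path through dependency graph: dist(Ik) = max over predecessors of dist + latency(Ik).
dist(I0) = latency 1 = 1
dist(I1) = dist(I0) + 2 = 1 + 2 = 3
dist(I2) = dist(I0) + 4 = 1 + 4 = 5
dist(I3) = dist(I2) + 1 = 5 + 1 = 6
dist(I4) = dist(I3) + 3 = 6 + 3 = 9
dist(I5) = dist(I3) + 5 = 6 + 5 = 11
Critical path = max dist = 11

11


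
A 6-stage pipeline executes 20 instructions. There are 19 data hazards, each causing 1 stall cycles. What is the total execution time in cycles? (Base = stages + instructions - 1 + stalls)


Base cycles = 6 + 20 - 1 = 25
Total stalls = 19 * 1 = 19
Total = 25 + 19 = 44

44


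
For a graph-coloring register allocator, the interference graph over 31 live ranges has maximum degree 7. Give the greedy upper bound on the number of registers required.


Greedy coloring never needs more than (max_degree + 1) colors: when coloring a vertex, at most max_degree neighbors are already colored.
Upper bound = 7 + 1 = 8

8


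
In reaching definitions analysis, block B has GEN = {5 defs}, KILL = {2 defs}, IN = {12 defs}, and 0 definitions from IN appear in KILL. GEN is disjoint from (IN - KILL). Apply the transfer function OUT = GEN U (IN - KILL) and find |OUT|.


IN - KILL: 12 - 0 = 12 surviving definitions
OUT = GEN + surviving = 5 + 12 = 17

17


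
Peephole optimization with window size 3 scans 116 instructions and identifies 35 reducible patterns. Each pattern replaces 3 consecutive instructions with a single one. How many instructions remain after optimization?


Each match removes 2 instructions.
Total removed = 35 * 2 = 70
Remaining = 116 - 70 = 46

46


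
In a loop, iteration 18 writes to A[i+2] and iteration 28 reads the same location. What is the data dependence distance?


Distance = read iteration - write iteration
= 28 - 18 = 10

10


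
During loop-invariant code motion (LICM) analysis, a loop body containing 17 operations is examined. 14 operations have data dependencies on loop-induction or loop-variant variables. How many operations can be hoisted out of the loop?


Invariant candidates = total - loop-dependent
= 17 - 14 = 3

3


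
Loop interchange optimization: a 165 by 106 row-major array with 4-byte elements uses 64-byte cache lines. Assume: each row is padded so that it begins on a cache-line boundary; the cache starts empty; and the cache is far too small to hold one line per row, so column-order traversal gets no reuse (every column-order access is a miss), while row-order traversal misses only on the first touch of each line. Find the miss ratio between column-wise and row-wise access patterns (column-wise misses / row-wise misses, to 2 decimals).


Each row occupies 106 * 4 = 424 bytes and starts on a line boundary, so it spans ceil(424 / 64) = 7 cache lines.
Row-major traversal misses (one per line touched): 165 * ceil(106 * 4 / 64) = 1155
Column-major traversal misses (no reuse, every access misses): 165 * 106 = 17490
Ratio = 17490 / 1155 = 15.14

15.14


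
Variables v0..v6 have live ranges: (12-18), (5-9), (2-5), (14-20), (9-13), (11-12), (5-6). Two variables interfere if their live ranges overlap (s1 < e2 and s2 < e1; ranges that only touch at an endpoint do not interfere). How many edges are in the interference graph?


Check all pairs for overlapping intervals.
Two intervals (s1,e1) and (s2,e2) overlap if s1 < e2 and s2 < e1.
v0 (12-18) vs v1..v6: overlaps v3, v4 -> 2
v1 (5-9) vs v2..v6: overlaps v6 -> 1
v2 (2-5) vs v3..v6: overlaps none -> 0
v3 (14-20) vs v4..v6: overlaps none -> 0
v4 (9-13) vs v5..v6: overlaps v5 -> 1
v5 (11-12) vs v6: overlaps none -> 0
Total overlapping pairs = 2 + 1 + 0 + 0 + 1 + 0 = 4

4


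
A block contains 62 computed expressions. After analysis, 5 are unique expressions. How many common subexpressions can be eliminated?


CSE count = total expressions - unique expressions
= 62 - 5 = 57

57


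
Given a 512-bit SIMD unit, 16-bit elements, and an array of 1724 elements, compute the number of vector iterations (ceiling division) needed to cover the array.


Width = 512 / 16 = 32 elements per vector op
Iterations = ceil(1724 / 32) = 54

54


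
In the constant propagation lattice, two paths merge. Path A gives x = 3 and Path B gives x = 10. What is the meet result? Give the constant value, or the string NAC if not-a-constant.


Meet operation: if both paths give the same constant, result is that constant; if they differ, result is NAC (not-a-constant).
Path A: 3, Path B: 10 -> differ
Result: not-a-constant -> NAC

NAC


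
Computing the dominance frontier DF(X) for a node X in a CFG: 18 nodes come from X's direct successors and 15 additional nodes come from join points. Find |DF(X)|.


DF(X) = direct successor contributions + join point contributions
= 18 + 15 = 33

33


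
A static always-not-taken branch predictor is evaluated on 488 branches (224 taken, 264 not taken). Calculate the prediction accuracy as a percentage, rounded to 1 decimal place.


Predictor: always-not-taken
Correct predictions = 264
Accuracy = 264 / 488 * 100 = 54.1%

54.1


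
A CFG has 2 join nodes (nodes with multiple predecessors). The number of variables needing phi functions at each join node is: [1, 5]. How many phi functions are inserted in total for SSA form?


Total phi functions = sum of phi functions at each join node
= 1 + 5 = 6

6


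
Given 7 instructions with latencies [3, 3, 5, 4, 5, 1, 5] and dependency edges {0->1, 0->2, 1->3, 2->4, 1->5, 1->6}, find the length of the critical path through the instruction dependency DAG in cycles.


Compute longest path through dependency graph: dist(Ik) = max over predecessors of dist + latency(Ik).
dist(I0) = latency 3 = 3
dist(I1) = dist(I0) + 3 = 3 + 3 = 6
dist(I2) = dist(I0) + 5 = 3 + 5 = 8
dist(I3) = dist(I1) + 4 = 6 + 4 = 10
dist(I4) = dist(I2) + 5 = 8 + 5 = 13
dist(I5) = dist(I1) + 1 = 6 + 1 = 7
dist(I6) = dist(I1) + 5 = 6 + 5 = 11
Critical path = max dist = 13

13


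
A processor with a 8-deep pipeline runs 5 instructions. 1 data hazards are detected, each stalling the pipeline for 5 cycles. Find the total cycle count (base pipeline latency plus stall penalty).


Base cycles = 8 + 5 - 1 = 12
Total stalls = 1 * 5 = 5
Total = 12 + 5 = 17

17


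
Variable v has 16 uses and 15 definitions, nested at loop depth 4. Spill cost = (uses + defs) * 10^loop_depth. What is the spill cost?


uses + defs = 16 + 15 = 31
10^4 = 10000
Spill cost = 31 * 10000 = 310000

310000


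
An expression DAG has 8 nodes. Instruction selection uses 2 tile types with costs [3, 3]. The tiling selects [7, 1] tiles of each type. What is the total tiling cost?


Total cost = sum(count_i * cost_i)
= 7*3 + 1*3
= 24

24


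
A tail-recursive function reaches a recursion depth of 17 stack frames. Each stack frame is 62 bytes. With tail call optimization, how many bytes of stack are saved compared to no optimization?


Without TCO: 17 * 62 = 1054 bytes
With TCO: reuse 1 frame = 62 bytes
Savings = 1054 - 62 = 992

992


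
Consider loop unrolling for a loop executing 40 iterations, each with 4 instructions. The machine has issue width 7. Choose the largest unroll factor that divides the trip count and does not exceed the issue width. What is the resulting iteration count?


Largest divisor of 40 <= 7 is 5
New iterations = 40 / 5 = 8

8


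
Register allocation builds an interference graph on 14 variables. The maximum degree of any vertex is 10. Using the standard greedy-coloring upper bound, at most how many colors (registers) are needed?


Greedy coloring never needs more than (max_degree + 1) colors: when coloring a vertex, at most max_degree neighbors are already colored.
Upper bound = 10 + 1 = 11

11


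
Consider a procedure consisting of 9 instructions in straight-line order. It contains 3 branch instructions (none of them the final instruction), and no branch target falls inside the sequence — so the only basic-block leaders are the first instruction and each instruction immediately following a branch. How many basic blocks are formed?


With no in-sequence branch targets, the leaders are the first instruction plus the instruction after each branch.
Number of basic blocks = branches + 1
= 3 + 1 = 4

4


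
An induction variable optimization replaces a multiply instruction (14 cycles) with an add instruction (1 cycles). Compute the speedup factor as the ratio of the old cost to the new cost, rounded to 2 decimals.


Ratio = mult_cost / add_cost = 14 / 1 = 14.0

14.0


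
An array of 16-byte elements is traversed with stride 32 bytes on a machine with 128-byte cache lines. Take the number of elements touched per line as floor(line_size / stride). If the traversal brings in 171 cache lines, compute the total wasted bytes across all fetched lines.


Elements per line = floor(128 / 32) = 4
Bytes used per line = 4 * 16 = 64
Wasted per line = 128 - 64 = 64
Total wasted = 64 * 171 = 10944

10944


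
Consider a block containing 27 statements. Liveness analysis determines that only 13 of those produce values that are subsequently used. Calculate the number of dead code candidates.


Dead code = total statements - live definitions
= 27 - 13 = 14

14


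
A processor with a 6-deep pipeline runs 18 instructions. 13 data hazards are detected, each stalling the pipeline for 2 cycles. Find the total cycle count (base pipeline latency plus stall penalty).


Base cycles = 6 + 18 - 1 = 23
Total stalls = 13 * 2 = 26
Total = 23 + 26 = 49

49


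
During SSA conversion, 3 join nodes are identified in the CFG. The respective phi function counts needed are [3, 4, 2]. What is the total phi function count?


Total phi functions = sum of phi functions at each join node
= 3 + 4 + 2 = 9

9


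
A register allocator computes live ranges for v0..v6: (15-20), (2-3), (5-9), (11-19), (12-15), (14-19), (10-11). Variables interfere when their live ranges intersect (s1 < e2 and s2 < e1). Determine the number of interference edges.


Check all pairs for overlapping intervals.
Two intervals (s1,e1) and (s2,e2) overlap if s1 < e2 and s2 < e1.
v0 (15-20) vs v1..v6: overlaps v3, v5 -> 2
v1 (2-3) vs v2..v6: overlaps none -> 0
v2 (5-9) vs v3..v6: overlaps none -> 0
v3 (11-19) vs v4..v6: overlaps v4, v5 -> 2
v4 (12-15) vs v5..v6: overlaps v5 -> 1
v5 (14-19) vs v6: overlaps none -> 0
Total overlapping pairs = 2 + 0 + 0 + 2 + 1 + 0 = 5

5


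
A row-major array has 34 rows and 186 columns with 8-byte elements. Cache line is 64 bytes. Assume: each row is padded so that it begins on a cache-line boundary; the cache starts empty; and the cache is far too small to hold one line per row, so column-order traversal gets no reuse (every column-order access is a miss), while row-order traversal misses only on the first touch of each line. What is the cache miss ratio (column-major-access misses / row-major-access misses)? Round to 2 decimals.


Each row occupies 186 * 8 = 1488 bytes and starts on a line boundary, so it spans ceil(1488 / 64) = 24 cache lines.
Row-major traversal misses (one per line touched): 34 * ceil(186 * 8 / 64) = 816
Column-major traversal misses (no reuse, every access misses): 34 * 186 = 6324
Ratio = 6324 / 816 = 7.75

7.75


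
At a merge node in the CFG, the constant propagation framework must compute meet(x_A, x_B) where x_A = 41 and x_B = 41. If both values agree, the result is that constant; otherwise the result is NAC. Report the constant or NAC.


Meet operation: if both paths give the same constant, result is that constant; if they differ, result is NAC (not-a-constant).
Path A: 41, Path B: 41 -> equal
Result: constant -> 41

41


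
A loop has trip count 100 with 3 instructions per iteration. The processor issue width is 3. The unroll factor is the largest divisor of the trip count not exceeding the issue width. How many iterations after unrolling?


Largest divisor of 100 <= 3 is 2
New iterations = 100 / 2 = 50

50


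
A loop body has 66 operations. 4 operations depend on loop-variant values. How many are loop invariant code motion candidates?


Invariant candidates = total - loop-dependent
= 66 - 4 = 62

62


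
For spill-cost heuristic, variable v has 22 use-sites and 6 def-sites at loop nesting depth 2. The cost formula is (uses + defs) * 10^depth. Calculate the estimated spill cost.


uses + defs = 22 + 6 = 28
10^2 = 100
Spill cost = 28 * 100 = 2800

2800


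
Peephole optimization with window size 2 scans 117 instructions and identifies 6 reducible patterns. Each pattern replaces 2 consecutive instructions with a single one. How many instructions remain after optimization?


Each match removes 1 instructions.
Total removed = 6 * 1 = 6
Remaining = 117 - 6 = 111

111


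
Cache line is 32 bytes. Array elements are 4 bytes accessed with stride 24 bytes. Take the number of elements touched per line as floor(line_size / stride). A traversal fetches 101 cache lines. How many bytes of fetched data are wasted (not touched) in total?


Elements per line = floor(32 / 24) = 1
Bytes used per line = 1 * 4 = 4
Wasted per line = 32 - 4 = 28
Total wasted = 28 * 101 = 2828

2828


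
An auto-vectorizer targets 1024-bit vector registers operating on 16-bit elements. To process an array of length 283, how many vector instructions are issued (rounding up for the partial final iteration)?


Width = 1024 / 16 = 64 elements per vector op
Iterations = ceil(283 / 64) = 5

5


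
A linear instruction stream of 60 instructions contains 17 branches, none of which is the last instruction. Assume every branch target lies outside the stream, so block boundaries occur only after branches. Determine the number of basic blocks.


With no in-sequence branch targets, the leaders are the first instruction plus the instruction after each branch.
Number of basic blocks = branches + 1
= 17 + 1 = 18

18


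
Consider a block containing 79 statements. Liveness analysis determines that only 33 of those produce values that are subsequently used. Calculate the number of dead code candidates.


Dead code = total statements - live definitions
= 79 - 33 = 46

46


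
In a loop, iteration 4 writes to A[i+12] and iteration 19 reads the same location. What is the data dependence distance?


Distance = read iteration - write iteration
= 19 - 4 = 15

15


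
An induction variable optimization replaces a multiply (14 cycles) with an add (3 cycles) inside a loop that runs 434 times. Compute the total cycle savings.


Per-iteration saving = 14 - 3 = 11
Total saved = 434 * 11 = 4774

4774


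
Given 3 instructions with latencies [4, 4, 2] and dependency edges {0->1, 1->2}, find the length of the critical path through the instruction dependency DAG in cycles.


Compute longest path through dependency graph: dist(Ik) = max over predecessors of dist + latency(Ik).
dist(I0) = latency 4 = 4
dist(I1) = dist(I0) + 4 = 4 + 4 = 8
dist(I2) = dist(I1) + 2 = 8 + 2 = 10
Critical path = max dist = 10

10
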